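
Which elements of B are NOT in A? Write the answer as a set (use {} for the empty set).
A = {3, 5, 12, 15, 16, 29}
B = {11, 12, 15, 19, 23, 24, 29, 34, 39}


Set A = {3, 5, 12, 15, 16, 29}
Set B = {11, 12, 15, 19, 23, 24, 29, 34, 39}
Check each element of B against A:
11 ∉ A (include), 12 ∈ A, 15 ∈ A, 19 ∉ A (include), 23 ∉ A (include), 24 ∉ A (include), 29 ∈ A, 34 ∉ A (include), 39 ∉ A (include)
Elements of B not in A: {11, 19, 23, 24, 34, 39}

{11, 19, 23, 24, 34, 39}


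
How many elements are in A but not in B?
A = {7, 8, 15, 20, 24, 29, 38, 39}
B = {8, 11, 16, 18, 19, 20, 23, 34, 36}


Set A = {7, 8, 15, 20, 24, 29, 38, 39}
Set B = {8, 11, 16, 18, 19, 20, 23, 34, 36}
A \ B = {7, 15, 24, 29, 38, 39}
|A \ B| = 6

6


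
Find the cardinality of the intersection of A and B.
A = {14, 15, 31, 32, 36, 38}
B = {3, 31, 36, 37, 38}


Set A = {14, 15, 31, 32, 36, 38}
Set B = {3, 31, 36, 37, 38}
A ∩ B = {31, 36, 38}
|A ∩ B| = 3

3


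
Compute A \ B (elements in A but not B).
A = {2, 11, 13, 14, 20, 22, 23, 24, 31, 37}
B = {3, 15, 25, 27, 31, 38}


Set A = {2, 11, 13, 14, 20, 22, 23, 24, 31, 37}
Set B = {3, 15, 25, 27, 31, 38}
A \ B includes elements in A that are not in B.
Check each element of A:
2 (not in B, keep), 11 (not in B, keep), 13 (not in B, keep), 14 (not in B, keep), 20 (not in B, keep), 22 (not in B, keep), 23 (not in B, keep), 24 (not in B, keep), 31 (in B, remove), 37 (not in B, keep)
A \ B = {2, 11, 13, 14, 20, 22, 23, 24, 37}

{2, 11, 13, 14, 20, 22, 23, 24, 37}


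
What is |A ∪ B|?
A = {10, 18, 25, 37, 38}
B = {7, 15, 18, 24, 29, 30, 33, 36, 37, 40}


Set A = {10, 18, 25, 37, 38}, |A| = 5
Set B = {7, 15, 18, 24, 29, 30, 33, 36, 37, 40}, |B| = 10
A ∩ B = {18, 37}, |A ∩ B| = 2
|A ∪ B| = |A| + |B| - |A ∩ B| = 5 + 10 - 2 = 13

13


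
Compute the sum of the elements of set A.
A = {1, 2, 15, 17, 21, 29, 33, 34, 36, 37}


Set A = {1, 2, 15, 17, 21, 29, 33, 34, 36, 37}
Sum = 1 + 2 + 15 + 17 + 21 + 29 + 33 + 34 + 36 + 37 = 225

225


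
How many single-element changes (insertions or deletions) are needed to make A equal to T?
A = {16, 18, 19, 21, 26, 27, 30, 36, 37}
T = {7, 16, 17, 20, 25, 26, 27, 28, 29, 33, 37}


Set A = {16, 18, 19, 21, 26, 27, 30, 36, 37}
Set T = {7, 16, 17, 20, 25, 26, 27, 28, 29, 33, 37}
Elements to remove from A (in A, not in T): {18, 19, 21, 30, 36} → 5 removals
Elements to add to A (in T, not in A): {7, 17, 20, 25, 28, 29, 33} → 7 additions
Total edits = 5 + 7 = 12

12


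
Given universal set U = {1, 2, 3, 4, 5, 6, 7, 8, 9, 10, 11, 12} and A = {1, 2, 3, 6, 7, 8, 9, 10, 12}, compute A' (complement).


Universal set U = {1, 2, 3, 4, 5, 6, 7, 8, 9, 10, 11, 12}
Set A = {1, 2, 3, 6, 7, 8, 9, 10, 12}
A' = U \ A = elements in U but not in A
Checking each element of U:
1 (in A, exclude), 2 (in A, exclude), 3 (in A, exclude), 4 (not in A, include), 5 (not in A, include), 6 (in A, exclude), 7 (in A, exclude), 8 (in A, exclude), 9 (in A, exclude), 10 (in A, exclude), 11 (not in A, include), 12 (in A, exclude)
A' = {4, 5, 11}

{4, 5, 11}


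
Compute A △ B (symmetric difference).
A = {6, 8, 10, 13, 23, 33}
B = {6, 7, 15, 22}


Set A = {6, 8, 10, 13, 23, 33}
Set B = {6, 7, 15, 22}
A △ B = (A \ B) ∪ (B \ A)
Elements in A but not B: {8, 10, 13, 23, 33}
Elements in B but not A: {7, 15, 22}
A △ B = {7, 8, 10, 13, 15, 22, 23, 33}

{7, 8, 10, 13, 15, 22, 23, 33}


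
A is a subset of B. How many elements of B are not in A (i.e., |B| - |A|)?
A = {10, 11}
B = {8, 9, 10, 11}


Set A = {10, 11}, |A| = 2
Set B = {8, 9, 10, 11}, |B| = 4
Since A ⊆ B: B \ A = {8, 9}
|B| - |A| = 4 - 2 = 2

2


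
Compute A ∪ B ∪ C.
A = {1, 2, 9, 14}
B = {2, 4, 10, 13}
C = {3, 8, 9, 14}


Set A = {1, 2, 9, 14}
Set B = {2, 4, 10, 13}
Set C = {3, 8, 9, 14}
First, A ∪ B = {1, 2, 4, 9, 10, 13, 14}
Then, (A ∪ B) ∪ C = {1, 2, 3, 4, 8, 9, 10, 13, 14}

{1, 2, 3, 4, 8, 9, 10, 13, 14}


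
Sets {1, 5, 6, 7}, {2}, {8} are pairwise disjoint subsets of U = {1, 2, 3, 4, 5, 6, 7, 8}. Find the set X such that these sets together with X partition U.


U = {1, 2, 3, 4, 5, 6, 7, 8}
Shown blocks: {1, 5, 6, 7}, {2}, {8}
A partition's blocks are pairwise disjoint and cover U, so the missing block = U \ (union of shown blocks).
Union of shown blocks: {1, 2, 5, 6, 7, 8}
Missing block = U \ (union) = {3, 4}

{3, 4}


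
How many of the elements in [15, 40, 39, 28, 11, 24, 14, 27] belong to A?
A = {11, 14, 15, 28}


Set A = {11, 14, 15, 28}
Candidates: [15, 40, 39, 28, 11, 24, 14, 27]
Check each candidate:
15 ∈ A, 40 ∉ A, 39 ∉ A, 28 ∈ A, 11 ∈ A, 24 ∉ A, 14 ∈ A, 27 ∉ A
Count of candidates in A: 4

4


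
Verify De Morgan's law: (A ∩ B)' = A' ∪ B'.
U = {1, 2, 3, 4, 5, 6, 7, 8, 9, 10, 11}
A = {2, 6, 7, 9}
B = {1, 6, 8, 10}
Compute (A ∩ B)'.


U = {1, 2, 3, 4, 5, 6, 7, 8, 9, 10, 11}
A = {2, 6, 7, 9}, B = {1, 6, 8, 10}
A ∩ B = {6}
(A ∩ B)' = U \ (A ∩ B) = {1, 2, 3, 4, 5, 7, 8, 9, 10, 11}
Verification via A' ∪ B': A' = {1, 3, 4, 5, 8, 10, 11}, B' = {2, 3, 4, 5, 7, 9, 11}
A' ∪ B' = {1, 2, 3, 4, 5, 7, 8, 9, 10, 11} ✓

{1, 2, 3, 4, 5, 7, 8, 9, 10, 11}


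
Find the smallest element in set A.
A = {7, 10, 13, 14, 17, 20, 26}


Set A = {7, 10, 13, 14, 17, 20, 26}
Elements in ascending order: 7, 10, 13, 14, 17, 20, 26
The smallest element is 7.

7


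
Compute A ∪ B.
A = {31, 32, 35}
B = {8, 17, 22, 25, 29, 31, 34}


Set A = {31, 32, 35}
Set B = {8, 17, 22, 25, 29, 31, 34}
A ∪ B includes all elements in either set.
Elements from A: {31, 32, 35}
Elements from B not already included: {8, 17, 22, 25, 29, 34}
A ∪ B = {8, 17, 22, 25, 29, 31, 32, 34, 35}

{8, 17, 22, 25, 29, 31, 32, 34, 35}


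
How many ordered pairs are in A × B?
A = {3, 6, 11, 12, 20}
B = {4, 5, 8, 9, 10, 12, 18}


Set A = {3, 6, 11, 12, 20} has 5 elements.
Set B = {4, 5, 8, 9, 10, 12, 18} has 7 elements.
|A × B| = |A| × |B| = 5 × 7 = 35

35


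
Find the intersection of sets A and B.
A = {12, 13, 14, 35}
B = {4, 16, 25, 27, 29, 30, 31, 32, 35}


Set A = {12, 13, 14, 35}
Set B = {4, 16, 25, 27, 29, 30, 31, 32, 35}
A ∩ B includes only elements in both sets.
Check each element of A against B:
12 ✗, 13 ✗, 14 ✗, 35 ✓
A ∩ B = {35}

{35}


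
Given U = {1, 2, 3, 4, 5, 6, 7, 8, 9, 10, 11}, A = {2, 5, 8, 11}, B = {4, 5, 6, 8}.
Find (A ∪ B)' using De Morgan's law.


U = {1, 2, 3, 4, 5, 6, 7, 8, 9, 10, 11}
A = {2, 5, 8, 11}, B = {4, 5, 6, 8}
A ∪ B = {2, 4, 5, 6, 8, 11}
(A ∪ B)' = U \ (A ∪ B) = {1, 3, 7, 9, 10}
Verification via A' ∩ B': A' = {1, 3, 4, 6, 7, 9, 10}, B' = {1, 2, 3, 7, 9, 10, 11}
A' ∩ B' = {1, 3, 7, 9, 10} ✓

{1, 3, 7, 9, 10}


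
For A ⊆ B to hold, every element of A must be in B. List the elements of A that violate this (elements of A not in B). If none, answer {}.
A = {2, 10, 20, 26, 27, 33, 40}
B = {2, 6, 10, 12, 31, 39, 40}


Set A = {2, 10, 20, 26, 27, 33, 40}
Set B = {2, 6, 10, 12, 31, 39, 40}
Check each element of A against B:
2 ∈ B, 10 ∈ B, 20 ∉ B (include), 26 ∉ B (include), 27 ∉ B (include), 33 ∉ B (include), 40 ∈ B
Elements of A not in B: {20, 26, 27, 33}

{20, 26, 27, 33}


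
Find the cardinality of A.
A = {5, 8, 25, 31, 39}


Set A = {5, 8, 25, 31, 39}
Listing elements: 5, 8, 25, 31, 39
Counting: 5 elements
|A| = 5

5


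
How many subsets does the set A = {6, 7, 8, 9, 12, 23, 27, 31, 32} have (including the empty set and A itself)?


Set A = {6, 7, 8, 9, 12, 23, 27, 31, 32}
|A| = 9
The power set P(A) contains all subsets of A.
|P(A)| = 2^|A| = 2^9 = 512

512


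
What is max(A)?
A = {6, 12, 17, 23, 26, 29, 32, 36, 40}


Set A = {6, 12, 17, 23, 26, 29, 32, 36, 40}
Elements in ascending order: 6, 12, 17, 23, 26, 29, 32, 36, 40
The largest element is 40.

40


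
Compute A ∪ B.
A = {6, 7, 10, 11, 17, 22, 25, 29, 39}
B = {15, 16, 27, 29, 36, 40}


Set A = {6, 7, 10, 11, 17, 22, 25, 29, 39}
Set B = {15, 16, 27, 29, 36, 40}
A ∪ B includes all elements in either set.
Elements from A: {6, 7, 10, 11, 17, 22, 25, 29, 39}
Elements from B not already included: {15, 16, 27, 36, 40}
A ∪ B = {6, 7, 10, 11, 15, 16, 17, 22, 25, 27, 29, 36, 39, 40}

{6, 7, 10, 11, 15, 16, 17, 22, 25, 27, 29, 36, 39, 40}


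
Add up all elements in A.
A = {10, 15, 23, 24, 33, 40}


Set A = {10, 15, 23, 24, 33, 40}
Sum = 10 + 15 + 23 + 24 + 33 + 40 = 145

145


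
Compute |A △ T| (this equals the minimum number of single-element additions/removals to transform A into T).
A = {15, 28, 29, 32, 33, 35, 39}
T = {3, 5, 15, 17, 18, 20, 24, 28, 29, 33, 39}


Set A = {15, 28, 29, 32, 33, 35, 39}
Set T = {3, 5, 15, 17, 18, 20, 24, 28, 29, 33, 39}
Elements to remove from A (in A, not in T): {32, 35} → 2 removals
Elements to add to A (in T, not in A): {3, 5, 17, 18, 20, 24} → 6 additions
Total edits = 2 + 6 = 8

8


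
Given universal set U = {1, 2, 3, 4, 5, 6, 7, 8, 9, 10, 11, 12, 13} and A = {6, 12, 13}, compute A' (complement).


Universal set U = {1, 2, 3, 4, 5, 6, 7, 8, 9, 10, 11, 12, 13}
Set A = {6, 12, 13}
A' = U \ A = elements in U but not in A
Checking each element of U:
1 (not in A, include), 2 (not in A, include), 3 (not in A, include), 4 (not in A, include), 5 (not in A, include), 6 (in A, exclude), 7 (not in A, include), 8 (not in A, include), 9 (not in A, include), 10 (not in A, include), 11 (not in A, include), 12 (in A, exclude), 13 (in A, exclude)
A' = {1, 2, 3, 4, 5, 7, 8, 9, 10, 11}

{1, 2, 3, 4, 5, 7, 8, 9, 10, 11}


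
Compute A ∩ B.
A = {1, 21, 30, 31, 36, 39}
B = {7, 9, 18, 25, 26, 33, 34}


Set A = {1, 21, 30, 31, 36, 39}
Set B = {7, 9, 18, 25, 26, 33, 34}
A ∩ B includes only elements in both sets.
Check each element of A against B:
1 ✗, 21 ✗, 30 ✗, 31 ✗, 36 ✗, 39 ✗
A ∩ B = {}

{}


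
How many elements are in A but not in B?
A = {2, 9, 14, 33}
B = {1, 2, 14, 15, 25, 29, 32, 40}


Set A = {2, 9, 14, 33}
Set B = {1, 2, 14, 15, 25, 29, 32, 40}
A \ B = {9, 33}
|A \ B| = 2

2


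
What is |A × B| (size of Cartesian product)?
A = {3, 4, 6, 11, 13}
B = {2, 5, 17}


Set A = {3, 4, 6, 11, 13} has 5 elements.
Set B = {2, 5, 17} has 3 elements.
|A × B| = |A| × |B| = 5 × 3 = 15

15


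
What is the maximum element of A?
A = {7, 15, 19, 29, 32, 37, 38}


Set A = {7, 15, 19, 29, 32, 37, 38}
Elements in ascending order: 7, 15, 19, 29, 32, 37, 38
The largest element is 38.

38


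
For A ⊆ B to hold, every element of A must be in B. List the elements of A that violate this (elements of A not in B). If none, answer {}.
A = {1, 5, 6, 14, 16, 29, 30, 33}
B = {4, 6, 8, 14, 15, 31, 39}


Set A = {1, 5, 6, 14, 16, 29, 30, 33}
Set B = {4, 6, 8, 14, 15, 31, 39}
Check each element of A against B:
1 ∉ B (include), 5 ∉ B (include), 6 ∈ B, 14 ∈ B, 16 ∉ B (include), 29 ∉ B (include), 30 ∉ B (include), 33 ∉ B (include)
Elements of A not in B: {1, 5, 16, 29, 30, 33}

{1, 5, 16, 29, 30, 33}


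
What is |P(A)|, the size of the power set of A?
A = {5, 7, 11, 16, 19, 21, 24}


Set A = {5, 7, 11, 16, 19, 21, 24}
|A| = 7
The power set P(A) contains all subsets of A.
|P(A)| = 2^|A| = 2^7 = 128

128


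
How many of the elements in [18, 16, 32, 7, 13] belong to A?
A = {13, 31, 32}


Set A = {13, 31, 32}
Candidates: [18, 16, 32, 7, 13]
Check each candidate:
18 ∉ A, 16 ∉ A, 32 ∈ A, 7 ∉ A, 13 ∈ A
Count of candidates in A: 2

2


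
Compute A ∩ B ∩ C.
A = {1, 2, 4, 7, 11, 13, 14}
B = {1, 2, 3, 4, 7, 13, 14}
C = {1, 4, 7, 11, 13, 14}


Set A = {1, 2, 4, 7, 11, 13, 14}
Set B = {1, 2, 3, 4, 7, 13, 14}
Set C = {1, 4, 7, 11, 13, 14}
First, A ∩ B = {1, 2, 4, 7, 13, 14}
Then, (A ∩ B) ∩ C = {1, 4, 7, 13, 14}

{1, 4, 7, 13, 14}


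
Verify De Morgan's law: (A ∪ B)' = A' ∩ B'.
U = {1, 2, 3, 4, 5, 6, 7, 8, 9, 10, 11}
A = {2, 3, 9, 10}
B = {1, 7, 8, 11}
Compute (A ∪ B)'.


U = {1, 2, 3, 4, 5, 6, 7, 8, 9, 10, 11}
A = {2, 3, 9, 10}, B = {1, 7, 8, 11}
A ∪ B = {1, 2, 3, 7, 8, 9, 10, 11}
(A ∪ B)' = U \ (A ∪ B) = {4, 5, 6}
Verification via A' ∩ B': A' = {1, 4, 5, 6, 7, 8, 11}, B' = {2, 3, 4, 5, 6, 9, 10}
A' ∩ B' = {4, 5, 6} ✓

{4, 5, 6}


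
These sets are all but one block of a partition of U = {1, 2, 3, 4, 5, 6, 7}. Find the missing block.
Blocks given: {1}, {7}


U = {1, 2, 3, 4, 5, 6, 7}
Shown blocks: {1}, {7}
A partition's blocks are pairwise disjoint and cover U, so the missing block = U \ (union of shown blocks).
Union of shown blocks: {1, 7}
Missing block = U \ (union) = {2, 3, 4, 5, 6}

{2, 3, 4, 5, 6}


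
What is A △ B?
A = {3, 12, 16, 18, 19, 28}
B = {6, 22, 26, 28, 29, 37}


Set A = {3, 12, 16, 18, 19, 28}
Set B = {6, 22, 26, 28, 29, 37}
A △ B = (A \ B) ∪ (B \ A)
Elements in A but not B: {3, 12, 16, 18, 19}
Elements in B but not A: {6, 22, 26, 29, 37}
A △ B = {3, 6, 12, 16, 18, 19, 22, 26, 29, 37}

{3, 6, 12, 16, 18, 19, 22, 26, 29, 37}


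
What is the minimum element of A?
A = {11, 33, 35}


Set A = {11, 33, 35}
Elements in ascending order: 11, 33, 35
The smallest element is 11.

11


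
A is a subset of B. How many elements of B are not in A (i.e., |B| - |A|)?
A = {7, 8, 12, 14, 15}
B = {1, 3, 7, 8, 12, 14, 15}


Set A = {7, 8, 12, 14, 15}, |A| = 5
Set B = {1, 3, 7, 8, 12, 14, 15}, |B| = 7
Since A ⊆ B: B \ A = {1, 3}
|B| - |A| = 7 - 5 = 2

2


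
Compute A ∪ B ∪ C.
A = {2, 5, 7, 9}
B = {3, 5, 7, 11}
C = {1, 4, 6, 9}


Set A = {2, 5, 7, 9}
Set B = {3, 5, 7, 11}
Set C = {1, 4, 6, 9}
First, A ∪ B = {2, 3, 5, 7, 9, 11}
Then, (A ∪ B) ∪ C = {1, 2, 3, 4, 5, 6, 7, 9, 11}

{1, 2, 3, 4, 5, 6, 7, 9, 11}


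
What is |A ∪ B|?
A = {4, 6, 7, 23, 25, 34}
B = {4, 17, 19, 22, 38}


Set A = {4, 6, 7, 23, 25, 34}, |A| = 6
Set B = {4, 17, 19, 22, 38}, |B| = 5
A ∩ B = {4}, |A ∩ B| = 1
|A ∪ B| = |A| + |B| - |A ∩ B| = 6 + 5 - 1 = 10

10


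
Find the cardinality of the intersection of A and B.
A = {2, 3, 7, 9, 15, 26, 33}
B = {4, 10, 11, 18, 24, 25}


Set A = {2, 3, 7, 9, 15, 26, 33}
Set B = {4, 10, 11, 18, 24, 25}
A ∩ B = {}
|A ∩ B| = 0

0


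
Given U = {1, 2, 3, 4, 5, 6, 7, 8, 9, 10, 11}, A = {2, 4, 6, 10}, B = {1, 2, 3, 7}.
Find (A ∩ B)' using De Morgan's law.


U = {1, 2, 3, 4, 5, 6, 7, 8, 9, 10, 11}
A = {2, 4, 6, 10}, B = {1, 2, 3, 7}
A ∩ B = {2}
(A ∩ B)' = U \ (A ∩ B) = {1, 3, 4, 5, 6, 7, 8, 9, 10, 11}
Verification via A' ∪ B': A' = {1, 3, 5, 7, 8, 9, 11}, B' = {4, 5, 6, 8, 9, 10, 11}
A' ∪ B' = {1, 3, 4, 5, 6, 7, 8, 9, 10, 11} ✓

{1, 3, 4, 5, 6, 7, 8, 9, 10, 11}


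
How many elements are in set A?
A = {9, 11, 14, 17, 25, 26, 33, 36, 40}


Set A = {9, 11, 14, 17, 25, 26, 33, 36, 40}
Listing elements: 9, 11, 14, 17, 25, 26, 33, 36, 40
Counting: 9 elements
|A| = 9

9


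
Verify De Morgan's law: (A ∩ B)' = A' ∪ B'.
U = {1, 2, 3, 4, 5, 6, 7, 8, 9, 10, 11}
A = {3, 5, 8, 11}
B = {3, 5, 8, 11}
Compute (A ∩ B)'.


U = {1, 2, 3, 4, 5, 6, 7, 8, 9, 10, 11}
A = {3, 5, 8, 11}, B = {3, 5, 8, 11}
A ∩ B = {3, 5, 8, 11}
(A ∩ B)' = U \ (A ∩ B) = {1, 2, 4, 6, 7, 9, 10}
Verification via A' ∪ B': A' = {1, 2, 4, 6, 7, 9, 10}, B' = {1, 2, 4, 6, 7, 9, 10}
A' ∪ B' = {1, 2, 4, 6, 7, 9, 10} ✓

{1, 2, 4, 6, 7, 9, 10}


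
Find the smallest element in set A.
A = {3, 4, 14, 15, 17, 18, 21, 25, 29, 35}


Set A = {3, 4, 14, 15, 17, 18, 21, 25, 29, 35}
Elements in ascending order: 3, 4, 14, 15, 17, 18, 21, 25, 29, 35
The smallest element is 3.

3


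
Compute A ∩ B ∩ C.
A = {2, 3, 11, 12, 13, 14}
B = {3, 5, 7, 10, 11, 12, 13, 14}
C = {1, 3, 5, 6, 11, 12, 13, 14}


Set A = {2, 3, 11, 12, 13, 14}
Set B = {3, 5, 7, 10, 11, 12, 13, 14}
Set C = {1, 3, 5, 6, 11, 12, 13, 14}
First, A ∩ B = {3, 11, 12, 13, 14}
Then, (A ∩ B) ∩ C = {3, 11, 12, 13, 14}

{3, 11, 12, 13, 14}


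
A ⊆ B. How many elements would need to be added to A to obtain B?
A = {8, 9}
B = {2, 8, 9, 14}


Set A = {8, 9}, |A| = 2
Set B = {2, 8, 9, 14}, |B| = 4
Since A ⊆ B: B \ A = {2, 14}
|B| - |A| = 4 - 2 = 2

2


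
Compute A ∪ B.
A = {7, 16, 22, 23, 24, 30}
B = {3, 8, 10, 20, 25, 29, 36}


Set A = {7, 16, 22, 23, 24, 30}
Set B = {3, 8, 10, 20, 25, 29, 36}
A ∪ B includes all elements in either set.
Elements from A: {7, 16, 22, 23, 24, 30}
Elements from B not already included: {3, 8, 10, 20, 25, 29, 36}
A ∪ B = {3, 7, 8, 10, 16, 20, 22, 23, 24, 25, 29, 30, 36}

{3, 7, 8, 10, 16, 20, 22, 23, 24, 25, 29, 30, 36}


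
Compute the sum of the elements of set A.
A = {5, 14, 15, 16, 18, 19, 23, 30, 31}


Set A = {5, 14, 15, 16, 18, 19, 23, 30, 31}
Sum = 5 + 14 + 15 + 16 + 18 + 19 + 23 + 30 + 31 = 171

171


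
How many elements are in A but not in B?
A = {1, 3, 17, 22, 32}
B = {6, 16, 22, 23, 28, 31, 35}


Set A = {1, 3, 17, 22, 32}
Set B = {6, 16, 22, 23, 28, 31, 35}
A \ B = {1, 3, 17, 32}
|A \ B| = 4

4


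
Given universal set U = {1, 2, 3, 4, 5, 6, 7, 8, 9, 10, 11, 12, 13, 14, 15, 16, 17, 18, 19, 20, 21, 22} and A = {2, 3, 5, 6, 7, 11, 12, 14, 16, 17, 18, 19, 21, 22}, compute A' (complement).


Universal set U = {1, 2, 3, 4, 5, 6, 7, 8, 9, 10, 11, 12, 13, 14, 15, 16, 17, 18, 19, 20, 21, 22}
Set A = {2, 3, 5, 6, 7, 11, 12, 14, 16, 17, 18, 19, 21, 22}
A' = U \ A = elements in U but not in A
Checking each element of U:
1 (not in A, include), 2 (in A, exclude), 3 (in A, exclude), 4 (not in A, include), 5 (in A, exclude), 6 (in A, exclude), 7 (in A, exclude), 8 (not in A, include), 9 (not in A, include), 10 (not in A, include), 11 (in A, exclude), 12 (in A, exclude), 13 (not in A, include), 14 (in A, exclude), 15 (not in A, include), 16 (in A, exclude), 17 (in A, exclude), 18 (in A, exclude), 19 (in A, exclude), 20 (not in A, include), 21 (in A, exclude), 22 (in A, exclude)
A' = {1, 4, 8, 9, 10, 13, 15, 20}

{1, 4, 8, 9, 10, 13, 15, 20}


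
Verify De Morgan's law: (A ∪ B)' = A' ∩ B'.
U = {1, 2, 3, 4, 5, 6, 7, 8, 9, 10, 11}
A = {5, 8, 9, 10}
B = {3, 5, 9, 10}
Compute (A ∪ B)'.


U = {1, 2, 3, 4, 5, 6, 7, 8, 9, 10, 11}
A = {5, 8, 9, 10}, B = {3, 5, 9, 10}
A ∪ B = {3, 5, 8, 9, 10}
(A ∪ B)' = U \ (A ∪ B) = {1, 2, 4, 6, 7, 11}
Verification via A' ∩ B': A' = {1, 2, 3, 4, 6, 7, 11}, B' = {1, 2, 4, 6, 7, 8, 11}
A' ∩ B' = {1, 2, 4, 6, 7, 11} ✓

{1, 2, 4, 6, 7, 11}


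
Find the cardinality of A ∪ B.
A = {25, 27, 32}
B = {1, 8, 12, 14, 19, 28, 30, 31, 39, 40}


Set A = {25, 27, 32}, |A| = 3
Set B = {1, 8, 12, 14, 19, 28, 30, 31, 39, 40}, |B| = 10
A ∩ B = {}, |A ∩ B| = 0
|A ∪ B| = |A| + |B| - |A ∩ B| = 3 + 10 - 0 = 13

13


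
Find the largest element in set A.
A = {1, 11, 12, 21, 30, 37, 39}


Set A = {1, 11, 12, 21, 30, 37, 39}
Elements in ascending order: 1, 11, 12, 21, 30, 37, 39
The largest element is 39.

39


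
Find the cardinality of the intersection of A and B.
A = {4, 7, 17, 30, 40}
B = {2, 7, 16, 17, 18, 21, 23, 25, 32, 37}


Set A = {4, 7, 17, 30, 40}
Set B = {2, 7, 16, 17, 18, 21, 23, 25, 32, 37}
A ∩ B = {7, 17}
|A ∩ B| = 2

2


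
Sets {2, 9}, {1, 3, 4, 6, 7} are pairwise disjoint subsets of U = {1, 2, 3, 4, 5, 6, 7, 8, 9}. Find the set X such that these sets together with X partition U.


U = {1, 2, 3, 4, 5, 6, 7, 8, 9}
Shown blocks: {2, 9}, {1, 3, 4, 6, 7}
A partition's blocks are pairwise disjoint and cover U, so the missing block = U \ (union of shown blocks).
Union of shown blocks: {1, 2, 3, 4, 6, 7, 9}
Missing block = U \ (union) = {5, 8}

{5, 8}


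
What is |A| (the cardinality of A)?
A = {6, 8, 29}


Set A = {6, 8, 29}
Listing elements: 6, 8, 29
Counting: 3 elements
|A| = 3

3


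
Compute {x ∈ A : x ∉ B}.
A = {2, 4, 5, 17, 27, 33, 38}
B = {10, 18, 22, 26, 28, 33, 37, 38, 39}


Set A = {2, 4, 5, 17, 27, 33, 38}
Set B = {10, 18, 22, 26, 28, 33, 37, 38, 39}
Check each element of A against B:
2 ∉ B (include), 4 ∉ B (include), 5 ∉ B (include), 17 ∉ B (include), 27 ∉ B (include), 33 ∈ B, 38 ∈ B
Elements of A not in B: {2, 4, 5, 17, 27}

{2, 4, 5, 17, 27}


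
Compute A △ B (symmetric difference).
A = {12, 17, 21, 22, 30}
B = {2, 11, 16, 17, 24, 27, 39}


Set A = {12, 17, 21, 22, 30}
Set B = {2, 11, 16, 17, 24, 27, 39}
A △ B = (A \ B) ∪ (B \ A)
Elements in A but not B: {12, 21, 22, 30}
Elements in B but not A: {2, 11, 16, 24, 27, 39}
A △ B = {2, 11, 12, 16, 21, 22, 24, 27, 30, 39}

{2, 11, 12, 16, 21, 22, 24, 27, 30, 39}


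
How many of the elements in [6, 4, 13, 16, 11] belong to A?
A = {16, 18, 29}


Set A = {16, 18, 29}
Candidates: [6, 4, 13, 16, 11]
Check each candidate:
6 ∉ A, 4 ∉ A, 13 ∉ A, 16 ∈ A, 11 ∉ A
Count of candidates in A: 1

1


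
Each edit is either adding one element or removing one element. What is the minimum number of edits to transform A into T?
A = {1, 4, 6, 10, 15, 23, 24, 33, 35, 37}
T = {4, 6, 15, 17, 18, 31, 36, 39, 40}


Set A = {1, 4, 6, 10, 15, 23, 24, 33, 35, 37}
Set T = {4, 6, 15, 17, 18, 31, 36, 39, 40}
Elements to remove from A (in A, not in T): {1, 10, 23, 24, 33, 35, 37} → 7 removals
Elements to add to A (in T, not in A): {17, 18, 31, 36, 39, 40} → 6 additions
Total edits = 7 + 6 = 13

13


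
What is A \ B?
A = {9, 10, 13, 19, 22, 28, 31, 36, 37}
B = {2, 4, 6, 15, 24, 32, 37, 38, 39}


Set A = {9, 10, 13, 19, 22, 28, 31, 36, 37}
Set B = {2, 4, 6, 15, 24, 32, 37, 38, 39}
A \ B includes elements in A that are not in B.
Check each element of A:
9 (not in B, keep), 10 (not in B, keep), 13 (not in B, keep), 19 (not in B, keep), 22 (not in B, keep), 28 (not in B, keep), 31 (not in B, keep), 36 (not in B, keep), 37 (in B, remove)
A \ B = {9, 10, 13, 19, 22, 28, 31, 36}

{9, 10, 13, 19, 22, 28, 31, 36}


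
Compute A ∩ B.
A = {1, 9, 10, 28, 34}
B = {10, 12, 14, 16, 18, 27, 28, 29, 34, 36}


Set A = {1, 9, 10, 28, 34}
Set B = {10, 12, 14, 16, 18, 27, 28, 29, 34, 36}
A ∩ B includes only elements in both sets.
Check each element of A against B:
1 ✗, 9 ✗, 10 ✓, 28 ✓, 34 ✓
A ∩ B = {10, 28, 34}

{10, 28, 34}


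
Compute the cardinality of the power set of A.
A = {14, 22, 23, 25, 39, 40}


Set A = {14, 22, 23, 25, 39, 40}
|A| = 6
The power set P(A) contains all subsets of A.
|P(A)| = 2^|A| = 2^6 = 64

64


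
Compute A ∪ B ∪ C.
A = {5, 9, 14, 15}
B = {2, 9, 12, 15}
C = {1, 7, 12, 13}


Set A = {5, 9, 14, 15}
Set B = {2, 9, 12, 15}
Set C = {1, 7, 12, 13}
First, A ∪ B = {2, 5, 9, 12, 14, 15}
Then, (A ∪ B) ∪ C = {1, 2, 5, 7, 9, 12, 13, 14, 15}

{1, 2, 5, 7, 9, 12, 13, 14, 15}


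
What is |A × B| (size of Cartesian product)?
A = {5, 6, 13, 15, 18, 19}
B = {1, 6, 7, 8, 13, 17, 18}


Set A = {5, 6, 13, 15, 18, 19} has 6 elements.
Set B = {1, 6, 7, 8, 13, 17, 18} has 7 elements.
|A × B| = |A| × |B| = 6 × 7 = 42

42


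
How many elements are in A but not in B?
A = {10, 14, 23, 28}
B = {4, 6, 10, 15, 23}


Set A = {10, 14, 23, 28}
Set B = {4, 6, 10, 15, 23}
A \ B = {14, 28}
|A \ B| = 2

2


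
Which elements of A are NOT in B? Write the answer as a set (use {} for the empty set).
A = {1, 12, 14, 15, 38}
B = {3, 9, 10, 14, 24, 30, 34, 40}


Set A = {1, 12, 14, 15, 38}
Set B = {3, 9, 10, 14, 24, 30, 34, 40}
Check each element of A against B:
1 ∉ B (include), 12 ∉ B (include), 14 ∈ B, 15 ∉ B (include), 38 ∉ B (include)
Elements of A not in B: {1, 12, 15, 38}

{1, 12, 15, 38}


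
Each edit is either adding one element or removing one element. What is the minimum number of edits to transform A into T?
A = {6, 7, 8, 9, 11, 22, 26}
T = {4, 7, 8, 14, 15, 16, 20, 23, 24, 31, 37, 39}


Set A = {6, 7, 8, 9, 11, 22, 26}
Set T = {4, 7, 8, 14, 15, 16, 20, 23, 24, 31, 37, 39}
Elements to remove from A (in A, not in T): {6, 9, 11, 22, 26} → 5 removals
Elements to add to A (in T, not in A): {4, 14, 15, 16, 20, 23, 24, 31, 37, 39} → 10 additions
Total edits = 5 + 10 = 15

15


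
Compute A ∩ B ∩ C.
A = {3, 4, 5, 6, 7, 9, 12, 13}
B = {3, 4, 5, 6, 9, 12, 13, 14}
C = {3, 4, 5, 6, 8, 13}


Set A = {3, 4, 5, 6, 7, 9, 12, 13}
Set B = {3, 4, 5, 6, 9, 12, 13, 14}
Set C = {3, 4, 5, 6, 8, 13}
First, A ∩ B = {3, 4, 5, 6, 9, 12, 13}
Then, (A ∩ B) ∩ C = {3, 4, 5, 6, 13}

{3, 4, 5, 6, 13}


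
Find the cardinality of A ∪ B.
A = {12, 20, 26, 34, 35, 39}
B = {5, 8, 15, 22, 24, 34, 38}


Set A = {12, 20, 26, 34, 35, 39}, |A| = 6
Set B = {5, 8, 15, 22, 24, 34, 38}, |B| = 7
A ∩ B = {34}, |A ∩ B| = 1
|A ∪ B| = |A| + |B| - |A ∩ B| = 6 + 7 - 1 = 12

12


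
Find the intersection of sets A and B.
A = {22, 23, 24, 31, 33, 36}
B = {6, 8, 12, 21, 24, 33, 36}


Set A = {22, 23, 24, 31, 33, 36}
Set B = {6, 8, 12, 21, 24, 33, 36}
A ∩ B includes only elements in both sets.
Check each element of A against B:
22 ✗, 23 ✗, 24 ✓, 31 ✗, 33 ✓, 36 ✓
A ∩ B = {24, 33, 36}

{24, 33, 36}


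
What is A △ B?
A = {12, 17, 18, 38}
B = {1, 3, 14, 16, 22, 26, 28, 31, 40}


Set A = {12, 17, 18, 38}
Set B = {1, 3, 14, 16, 22, 26, 28, 31, 40}
A △ B = (A \ B) ∪ (B \ A)
Elements in A but not B: {12, 17, 18, 38}
Elements in B but not A: {1, 3, 14, 16, 22, 26, 28, 31, 40}
A △ B = {1, 3, 12, 14, 16, 17, 18, 22, 26, 28, 31, 38, 40}

{1, 3, 12, 14, 16, 17, 18, 22, 26, 28, 31, 38, 40}


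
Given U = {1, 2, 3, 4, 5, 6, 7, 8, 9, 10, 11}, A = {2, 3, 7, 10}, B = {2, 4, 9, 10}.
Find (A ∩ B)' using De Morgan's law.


U = {1, 2, 3, 4, 5, 6, 7, 8, 9, 10, 11}
A = {2, 3, 7, 10}, B = {2, 4, 9, 10}
A ∩ B = {2, 10}
(A ∩ B)' = U \ (A ∩ B) = {1, 3, 4, 5, 6, 7, 8, 9, 11}
Verification via A' ∪ B': A' = {1, 4, 5, 6, 8, 9, 11}, B' = {1, 3, 5, 6, 7, 8, 11}
A' ∪ B' = {1, 3, 4, 5, 6, 7, 8, 9, 11} ✓

{1, 3, 4, 5, 6, 7, 8, 9, 11}


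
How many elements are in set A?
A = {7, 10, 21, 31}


Set A = {7, 10, 21, 31}
Listing elements: 7, 10, 21, 31
Counting: 4 elements
|A| = 4

4


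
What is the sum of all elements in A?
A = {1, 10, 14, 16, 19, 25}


Set A = {1, 10, 14, 16, 19, 25}
Sum = 1 + 10 + 14 + 16 + 19 + 25 = 85

85


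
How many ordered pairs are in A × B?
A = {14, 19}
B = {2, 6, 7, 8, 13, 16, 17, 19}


Set A = {14, 19} has 2 elements.
Set B = {2, 6, 7, 8, 13, 16, 17, 19} has 8 elements.
|A × B| = |A| × |B| = 2 × 8 = 16

16


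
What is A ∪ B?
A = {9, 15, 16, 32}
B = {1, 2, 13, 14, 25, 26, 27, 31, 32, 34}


Set A = {9, 15, 16, 32}
Set B = {1, 2, 13, 14, 25, 26, 27, 31, 32, 34}
A ∪ B includes all elements in either set.
Elements from A: {9, 15, 16, 32}
Elements from B not already included: {1, 2, 13, 14, 25, 26, 27, 31, 34}
A ∪ B = {1, 2, 9, 13, 14, 15, 16, 25, 26, 27, 31, 32, 34}

{1, 2, 9, 13, 14, 15, 16, 25, 26, 27, 31, 32, 34}


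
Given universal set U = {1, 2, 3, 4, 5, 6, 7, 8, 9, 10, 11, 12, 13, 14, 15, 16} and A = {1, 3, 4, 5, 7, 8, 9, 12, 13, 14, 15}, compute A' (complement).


Universal set U = {1, 2, 3, 4, 5, 6, 7, 8, 9, 10, 11, 12, 13, 14, 15, 16}
Set A = {1, 3, 4, 5, 7, 8, 9, 12, 13, 14, 15}
A' = U \ A = elements in U but not in A
Checking each element of U:
1 (in A, exclude), 2 (not in A, include), 3 (in A, exclude), 4 (in A, exclude), 5 (in A, exclude), 6 (not in A, include), 7 (in A, exclude), 8 (in A, exclude), 9 (in A, exclude), 10 (not in A, include), 11 (not in A, include), 12 (in A, exclude), 13 (in A, exclude), 14 (in A, exclude), 15 (in A, exclude), 16 (not in A, include)
A' = {2, 6, 10, 11, 16}

{2, 6, 10, 11, 16}


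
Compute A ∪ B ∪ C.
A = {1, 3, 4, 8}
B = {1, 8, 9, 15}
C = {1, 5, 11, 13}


Set A = {1, 3, 4, 8}
Set B = {1, 8, 9, 15}
Set C = {1, 5, 11, 13}
First, A ∪ B = {1, 3, 4, 8, 9, 15}
Then, (A ∪ B) ∪ C = {1, 3, 4, 5, 8, 9, 11, 13, 15}

{1, 3, 4, 5, 8, 9, 11, 13, 15}


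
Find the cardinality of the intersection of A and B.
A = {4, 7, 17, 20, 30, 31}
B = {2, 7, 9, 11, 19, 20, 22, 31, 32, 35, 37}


Set A = {4, 7, 17, 20, 30, 31}
Set B = {2, 7, 9, 11, 19, 20, 22, 31, 32, 35, 37}
A ∩ B = {7, 20, 31}
|A ∩ B| = 3

3


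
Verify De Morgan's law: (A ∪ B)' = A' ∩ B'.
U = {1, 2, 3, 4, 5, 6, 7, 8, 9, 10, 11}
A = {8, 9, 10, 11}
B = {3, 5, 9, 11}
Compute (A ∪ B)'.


U = {1, 2, 3, 4, 5, 6, 7, 8, 9, 10, 11}
A = {8, 9, 10, 11}, B = {3, 5, 9, 11}
A ∪ B = {3, 5, 8, 9, 10, 11}
(A ∪ B)' = U \ (A ∪ B) = {1, 2, 4, 6, 7}
Verification via A' ∩ B': A' = {1, 2, 3, 4, 5, 6, 7}, B' = {1, 2, 4, 6, 7, 8, 10}
A' ∩ B' = {1, 2, 4, 6, 7} ✓

{1, 2, 4, 6, 7}


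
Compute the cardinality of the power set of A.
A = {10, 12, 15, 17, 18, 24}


Set A = {10, 12, 15, 17, 18, 24}
|A| = 6
The power set P(A) contains all subsets of A.
|P(A)| = 2^|A| = 2^6 = 64

64


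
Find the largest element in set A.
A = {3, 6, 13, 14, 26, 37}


Set A = {3, 6, 13, 14, 26, 37}
Elements in ascending order: 3, 6, 13, 14, 26, 37
The largest element is 37.

37


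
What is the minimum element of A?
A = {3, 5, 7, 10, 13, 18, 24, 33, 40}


Set A = {3, 5, 7, 10, 13, 18, 24, 33, 40}
Elements in ascending order: 3, 5, 7, 10, 13, 18, 24, 33, 40
The smallest element is 3.

3


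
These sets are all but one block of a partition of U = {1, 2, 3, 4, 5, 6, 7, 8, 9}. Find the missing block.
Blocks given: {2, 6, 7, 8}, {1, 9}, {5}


U = {1, 2, 3, 4, 5, 6, 7, 8, 9}
Shown blocks: {2, 6, 7, 8}, {1, 9}, {5}
A partition's blocks are pairwise disjoint and cover U, so the missing block = U \ (union of shown blocks).
Union of shown blocks: {1, 2, 5, 6, 7, 8, 9}
Missing block = U \ (union) = {3, 4}

{3, 4}


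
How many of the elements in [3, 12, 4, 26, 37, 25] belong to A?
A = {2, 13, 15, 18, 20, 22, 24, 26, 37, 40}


Set A = {2, 13, 15, 18, 20, 22, 24, 26, 37, 40}
Candidates: [3, 12, 4, 26, 37, 25]
Check each candidate:
3 ∉ A, 12 ∉ A, 4 ∉ A, 26 ∈ A, 37 ∈ A, 25 ∉ A
Count of candidates in A: 2

2


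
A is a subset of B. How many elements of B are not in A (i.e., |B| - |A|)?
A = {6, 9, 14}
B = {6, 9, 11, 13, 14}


Set A = {6, 9, 14}, |A| = 3
Set B = {6, 9, 11, 13, 14}, |B| = 5
Since A ⊆ B: B \ A = {11, 13}
|B| - |A| = 5 - 3 = 2

2


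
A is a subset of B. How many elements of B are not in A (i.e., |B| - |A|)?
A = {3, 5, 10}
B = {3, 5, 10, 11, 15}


Set A = {3, 5, 10}, |A| = 3
Set B = {3, 5, 10, 11, 15}, |B| = 5
Since A ⊆ B: B \ A = {11, 15}
|B| - |A| = 5 - 3 = 2

2


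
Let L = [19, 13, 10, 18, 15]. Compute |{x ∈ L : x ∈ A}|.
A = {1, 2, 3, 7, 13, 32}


Set A = {1, 2, 3, 7, 13, 32}
Candidates: [19, 13, 10, 18, 15]
Check each candidate:
19 ∉ A, 13 ∈ A, 10 ∉ A, 18 ∉ A, 15 ∉ A
Count of candidates in A: 1

1


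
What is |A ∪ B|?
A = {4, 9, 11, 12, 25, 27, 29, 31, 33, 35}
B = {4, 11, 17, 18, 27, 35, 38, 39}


Set A = {4, 9, 11, 12, 25, 27, 29, 31, 33, 35}, |A| = 10
Set B = {4, 11, 17, 18, 27, 35, 38, 39}, |B| = 8
A ∩ B = {4, 11, 27, 35}, |A ∩ B| = 4
|A ∪ B| = |A| + |B| - |A ∩ B| = 10 + 8 - 4 = 14

14


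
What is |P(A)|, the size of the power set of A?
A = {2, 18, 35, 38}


Set A = {2, 18, 35, 38}
|A| = 4
The power set P(A) contains all subsets of A.
|P(A)| = 2^|A| = 2^4 = 16

16


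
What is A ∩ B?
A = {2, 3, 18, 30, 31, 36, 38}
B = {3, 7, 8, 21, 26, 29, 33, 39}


Set A = {2, 3, 18, 30, 31, 36, 38}
Set B = {3, 7, 8, 21, 26, 29, 33, 39}
A ∩ B includes only elements in both sets.
Check each element of A against B:
2 ✗, 3 ✓, 18 ✗, 30 ✗, 31 ✗, 36 ✗, 38 ✗
A ∩ B = {3}

{3}


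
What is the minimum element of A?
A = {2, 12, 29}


Set A = {2, 12, 29}
Elements in ascending order: 2, 12, 29
The smallest element is 2.

2


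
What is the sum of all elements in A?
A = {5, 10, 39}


Set A = {5, 10, 39}
Sum = 5 + 10 + 39 = 54

54


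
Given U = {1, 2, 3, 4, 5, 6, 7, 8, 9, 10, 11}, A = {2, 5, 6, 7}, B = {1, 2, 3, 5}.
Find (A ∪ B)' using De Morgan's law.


U = {1, 2, 3, 4, 5, 6, 7, 8, 9, 10, 11}
A = {2, 5, 6, 7}, B = {1, 2, 3, 5}
A ∪ B = {1, 2, 3, 5, 6, 7}
(A ∪ B)' = U \ (A ∪ B) = {4, 8, 9, 10, 11}
Verification via A' ∩ B': A' = {1, 3, 4, 8, 9, 10, 11}, B' = {4, 6, 7, 8, 9, 10, 11}
A' ∩ B' = {4, 8, 9, 10, 11} ✓

{4, 8, 9, 10, 11}


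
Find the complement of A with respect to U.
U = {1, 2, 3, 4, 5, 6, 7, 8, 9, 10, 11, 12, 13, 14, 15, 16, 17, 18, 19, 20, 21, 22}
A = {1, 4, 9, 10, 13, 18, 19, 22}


Universal set U = {1, 2, 3, 4, 5, 6, 7, 8, 9, 10, 11, 12, 13, 14, 15, 16, 17, 18, 19, 20, 21, 22}
Set A = {1, 4, 9, 10, 13, 18, 19, 22}
A' = U \ A = elements in U but not in A
Checking each element of U:
1 (in A, exclude), 2 (not in A, include), 3 (not in A, include), 4 (in A, exclude), 5 (not in A, include), 6 (not in A, include), 7 (not in A, include), 8 (not in A, include), 9 (in A, exclude), 10 (in A, exclude), 11 (not in A, include), 12 (not in A, include), 13 (in A, exclude), 14 (not in A, include), 15 (not in A, include), 16 (not in A, include), 17 (not in A, include), 18 (in A, exclude), 19 (in A, exclude), 20 (not in A, include), 21 (not in A, include), 22 (in A, exclude)
A' = {2, 3, 5, 6, 7, 8, 11, 12, 14, 15, 16, 17, 20, 21}

{2, 3, 5, 6, 7, 8, 11, 12, 14, 15, 16, 17, 20, 21}


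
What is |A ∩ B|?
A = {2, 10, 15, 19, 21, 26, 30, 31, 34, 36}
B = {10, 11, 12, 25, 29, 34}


Set A = {2, 10, 15, 19, 21, 26, 30, 31, 34, 36}
Set B = {10, 11, 12, 25, 29, 34}
A ∩ B = {10, 34}
|A ∩ B| = 2

2


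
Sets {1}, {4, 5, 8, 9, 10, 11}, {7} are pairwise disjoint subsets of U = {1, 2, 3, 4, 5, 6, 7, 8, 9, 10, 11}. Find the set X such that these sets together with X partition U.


U = {1, 2, 3, 4, 5, 6, 7, 8, 9, 10, 11}
Shown blocks: {1}, {4, 5, 8, 9, 10, 11}, {7}
A partition's blocks are pairwise disjoint and cover U, so the missing block = U \ (union of shown blocks).
Union of shown blocks: {1, 4, 5, 7, 8, 9, 10, 11}
Missing block = U \ (union) = {2, 3, 6}

{2, 3, 6}


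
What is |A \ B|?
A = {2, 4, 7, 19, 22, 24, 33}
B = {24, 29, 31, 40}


Set A = {2, 4, 7, 19, 22, 24, 33}
Set B = {24, 29, 31, 40}
A \ B = {2, 4, 7, 19, 22, 33}
|A \ B| = 6

6


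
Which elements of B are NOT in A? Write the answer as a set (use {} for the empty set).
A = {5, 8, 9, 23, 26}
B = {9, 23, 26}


Set A = {5, 8, 9, 23, 26}
Set B = {9, 23, 26}
Check each element of B against A:
9 ∈ A, 23 ∈ A, 26 ∈ A
Elements of B not in A: {}

{}


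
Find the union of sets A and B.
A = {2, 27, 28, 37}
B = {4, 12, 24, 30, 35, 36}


Set A = {2, 27, 28, 37}
Set B = {4, 12, 24, 30, 35, 36}
A ∪ B includes all elements in either set.
Elements from A: {2, 27, 28, 37}
Elements from B not already included: {4, 12, 24, 30, 35, 36}
A ∪ B = {2, 4, 12, 24, 27, 28, 30, 35, 36, 37}

{2, 4, 12, 24, 27, 28, 30, 35, 36, 37}


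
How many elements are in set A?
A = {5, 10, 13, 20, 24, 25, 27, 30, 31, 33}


Set A = {5, 10, 13, 20, 24, 25, 27, 30, 31, 33}
Listing elements: 5, 10, 13, 20, 24, 25, 27, 30, 31, 33
Counting: 10 elements
|A| = 10

10


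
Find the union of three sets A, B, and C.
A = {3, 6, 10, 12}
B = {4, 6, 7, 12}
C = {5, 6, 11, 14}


Set A = {3, 6, 10, 12}
Set B = {4, 6, 7, 12}
Set C = {5, 6, 11, 14}
First, A ∪ B = {3, 4, 6, 7, 10, 12}
Then, (A ∪ B) ∪ C = {3, 4, 5, 6, 7, 10, 11, 12, 14}

{3, 4, 5, 6, 7, 10, 11, 12, 14}


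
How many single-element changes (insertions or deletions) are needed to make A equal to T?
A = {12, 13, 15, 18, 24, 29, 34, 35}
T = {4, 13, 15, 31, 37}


Set A = {12, 13, 15, 18, 24, 29, 34, 35}
Set T = {4, 13, 15, 31, 37}
Elements to remove from A (in A, not in T): {12, 18, 24, 29, 34, 35} → 6 removals
Elements to add to A (in T, not in A): {4, 31, 37} → 3 additions
Total edits = 6 + 3 = 9

9


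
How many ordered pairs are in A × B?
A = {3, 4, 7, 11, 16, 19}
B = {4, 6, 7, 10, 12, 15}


Set A = {3, 4, 7, 11, 16, 19} has 6 elements.
Set B = {4, 6, 7, 10, 12, 15} has 6 elements.
|A × B| = |A| × |B| = 6 × 6 = 36

36


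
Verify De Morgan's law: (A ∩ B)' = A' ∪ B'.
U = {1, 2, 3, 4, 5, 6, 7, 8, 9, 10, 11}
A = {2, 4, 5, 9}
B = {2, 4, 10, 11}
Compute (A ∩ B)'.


U = {1, 2, 3, 4, 5, 6, 7, 8, 9, 10, 11}
A = {2, 4, 5, 9}, B = {2, 4, 10, 11}
A ∩ B = {2, 4}
(A ∩ B)' = U \ (A ∩ B) = {1, 3, 5, 6, 7, 8, 9, 10, 11}
Verification via A' ∪ B': A' = {1, 3, 6, 7, 8, 10, 11}, B' = {1, 3, 5, 6, 7, 8, 9}
A' ∪ B' = {1, 3, 5, 6, 7, 8, 9, 10, 11} ✓

{1, 3, 5, 6, 7, 8, 9, 10, 11}


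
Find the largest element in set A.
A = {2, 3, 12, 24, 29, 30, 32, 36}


Set A = {2, 3, 12, 24, 29, 30, 32, 36}
Elements in ascending order: 2, 3, 12, 24, 29, 30, 32, 36
The largest element is 36.

36


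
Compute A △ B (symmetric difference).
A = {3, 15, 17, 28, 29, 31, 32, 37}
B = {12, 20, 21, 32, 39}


Set A = {3, 15, 17, 28, 29, 31, 32, 37}
Set B = {12, 20, 21, 32, 39}
A △ B = (A \ B) ∪ (B \ A)
Elements in A but not B: {3, 15, 17, 28, 29, 31, 37}
Elements in B but not A: {12, 20, 21, 39}
A △ B = {3, 12, 15, 17, 20, 21, 28, 29, 31, 37, 39}

{3, 12, 15, 17, 20, 21, 28, 29, 31, 37, 39}


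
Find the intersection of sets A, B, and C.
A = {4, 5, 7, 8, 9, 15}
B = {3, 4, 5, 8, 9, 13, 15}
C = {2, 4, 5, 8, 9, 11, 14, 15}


Set A = {4, 5, 7, 8, 9, 15}
Set B = {3, 4, 5, 8, 9, 13, 15}
Set C = {2, 4, 5, 8, 9, 11, 14, 15}
First, A ∩ B = {4, 5, 8, 9, 15}
Then, (A ∩ B) ∩ C = {4, 5, 8, 9, 15}

{4, 5, 8, 9, 15}


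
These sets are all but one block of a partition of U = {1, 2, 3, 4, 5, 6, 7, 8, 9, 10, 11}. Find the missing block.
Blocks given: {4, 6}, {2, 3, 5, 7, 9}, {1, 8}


U = {1, 2, 3, 4, 5, 6, 7, 8, 9, 10, 11}
Shown blocks: {4, 6}, {2, 3, 5, 7, 9}, {1, 8}
A partition's blocks are pairwise disjoint and cover U, so the missing block = U \ (union of shown blocks).
Union of shown blocks: {1, 2, 3, 4, 5, 6, 7, 8, 9}
Missing block = U \ (union) = {10, 11}

{10, 11}


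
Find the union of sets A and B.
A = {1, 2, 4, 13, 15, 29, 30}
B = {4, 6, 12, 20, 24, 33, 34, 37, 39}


Set A = {1, 2, 4, 13, 15, 29, 30}
Set B = {4, 6, 12, 20, 24, 33, 34, 37, 39}
A ∪ B includes all elements in either set.
Elements from A: {1, 2, 4, 13, 15, 29, 30}
Elements from B not already included: {6, 12, 20, 24, 33, 34, 37, 39}
A ∪ B = {1, 2, 4, 6, 12, 13, 15, 20, 24, 29, 30, 33, 34, 37, 39}

{1, 2, 4, 6, 12, 13, 15, 20, 24, 29, 30, 33, 34, 37, 39}


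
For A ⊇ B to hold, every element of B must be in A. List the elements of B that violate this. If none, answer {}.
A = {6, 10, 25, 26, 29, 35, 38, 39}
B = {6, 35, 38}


Set A = {6, 10, 25, 26, 29, 35, 38, 39}
Set B = {6, 35, 38}
Check each element of B against A:
6 ∈ A, 35 ∈ A, 38 ∈ A
Elements of B not in A: {}

{}


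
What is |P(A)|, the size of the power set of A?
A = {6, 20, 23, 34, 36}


Set A = {6, 20, 23, 34, 36}
|A| = 5
The power set P(A) contains all subsets of A.
|P(A)| = 2^|A| = 2^5 = 32

32


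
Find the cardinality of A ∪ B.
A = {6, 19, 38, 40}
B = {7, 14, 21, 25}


Set A = {6, 19, 38, 40}, |A| = 4
Set B = {7, 14, 21, 25}, |B| = 4
A ∩ B = {}, |A ∩ B| = 0
|A ∪ B| = |A| + |B| - |A ∩ B| = 4 + 4 - 0 = 8

8


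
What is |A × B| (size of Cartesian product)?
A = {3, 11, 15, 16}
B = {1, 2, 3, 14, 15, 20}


Set A = {3, 11, 15, 16} has 4 elements.
Set B = {1, 2, 3, 14, 15, 20} has 6 elements.
|A × B| = |A| × |B| = 4 × 6 = 24

24


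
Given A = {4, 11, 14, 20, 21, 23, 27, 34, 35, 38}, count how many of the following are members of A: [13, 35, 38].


Set A = {4, 11, 14, 20, 21, 23, 27, 34, 35, 38}
Candidates: [13, 35, 38]
Check each candidate:
13 ∉ A, 35 ∈ A, 38 ∈ A
Count of candidates in A: 2

2


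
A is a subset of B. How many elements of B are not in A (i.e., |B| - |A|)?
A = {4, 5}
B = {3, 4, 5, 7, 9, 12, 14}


Set A = {4, 5}, |A| = 2
Set B = {3, 4, 5, 7, 9, 12, 14}, |B| = 7
Since A ⊆ B: B \ A = {3, 7, 9, 12, 14}
|B| - |A| = 7 - 2 = 5

5


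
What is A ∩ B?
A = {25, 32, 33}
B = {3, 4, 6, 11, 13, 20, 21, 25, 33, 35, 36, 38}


Set A = {25, 32, 33}
Set B = {3, 4, 6, 11, 13, 20, 21, 25, 33, 35, 36, 38}
A ∩ B includes only elements in both sets.
Check each element of A against B:
25 ✓, 32 ✗, 33 ✓
A ∩ B = {25, 33}

{25, 33}


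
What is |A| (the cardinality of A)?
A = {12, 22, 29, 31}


Set A = {12, 22, 29, 31}
Listing elements: 12, 22, 29, 31
Counting: 4 elements
|A| = 4

4


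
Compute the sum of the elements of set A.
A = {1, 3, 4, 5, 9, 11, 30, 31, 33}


Set A = {1, 3, 4, 5, 9, 11, 30, 31, 33}
Sum = 1 + 3 + 4 + 5 + 9 + 11 + 30 + 31 + 33 = 127

127


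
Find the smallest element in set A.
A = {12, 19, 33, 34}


Set A = {12, 19, 33, 34}
Elements in ascending order: 12, 19, 33, 34
The smallest element is 12.

12
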